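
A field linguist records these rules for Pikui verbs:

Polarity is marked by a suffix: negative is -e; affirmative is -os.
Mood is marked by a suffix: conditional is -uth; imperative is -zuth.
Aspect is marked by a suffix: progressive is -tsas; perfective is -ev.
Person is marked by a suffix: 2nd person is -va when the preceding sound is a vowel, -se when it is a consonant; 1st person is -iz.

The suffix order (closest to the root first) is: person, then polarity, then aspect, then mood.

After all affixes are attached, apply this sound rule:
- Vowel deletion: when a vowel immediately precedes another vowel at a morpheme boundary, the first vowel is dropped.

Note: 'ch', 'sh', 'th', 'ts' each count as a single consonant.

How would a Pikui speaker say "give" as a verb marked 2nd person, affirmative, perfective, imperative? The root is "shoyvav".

Attach person 2nd person -se (after consonant 'v') → shoyvavse.
Attach polarity affirmative -os → shoyvavseos.
Attach aspect perfective -ev → shoyvavseosev.
Attach mood imperative -zuth → shoyvavseosevzuth.
Apply vowel deletion: shoyvavseosevzuth → shoyvavsosevzuth.

shoyvavsosevzuth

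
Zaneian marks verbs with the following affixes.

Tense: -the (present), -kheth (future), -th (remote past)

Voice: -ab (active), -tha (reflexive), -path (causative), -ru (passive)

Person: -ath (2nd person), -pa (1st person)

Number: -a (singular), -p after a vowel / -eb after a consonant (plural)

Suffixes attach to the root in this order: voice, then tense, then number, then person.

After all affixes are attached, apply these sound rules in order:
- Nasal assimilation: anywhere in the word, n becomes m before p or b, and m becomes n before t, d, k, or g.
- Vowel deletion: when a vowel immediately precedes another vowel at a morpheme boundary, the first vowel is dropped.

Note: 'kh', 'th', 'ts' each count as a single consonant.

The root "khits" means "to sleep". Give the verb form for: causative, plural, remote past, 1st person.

Attach voice causative -path → khitspath.
Attach tense remote past -th → khitspathth.
Attach number plural -eb (after consonant 'th') → khitspaththeb.
Attach person 1st person -pa → khitspaththebpa.
Nasal assimilation: no change.
Vowel deletion: no change.

khitspaththebpa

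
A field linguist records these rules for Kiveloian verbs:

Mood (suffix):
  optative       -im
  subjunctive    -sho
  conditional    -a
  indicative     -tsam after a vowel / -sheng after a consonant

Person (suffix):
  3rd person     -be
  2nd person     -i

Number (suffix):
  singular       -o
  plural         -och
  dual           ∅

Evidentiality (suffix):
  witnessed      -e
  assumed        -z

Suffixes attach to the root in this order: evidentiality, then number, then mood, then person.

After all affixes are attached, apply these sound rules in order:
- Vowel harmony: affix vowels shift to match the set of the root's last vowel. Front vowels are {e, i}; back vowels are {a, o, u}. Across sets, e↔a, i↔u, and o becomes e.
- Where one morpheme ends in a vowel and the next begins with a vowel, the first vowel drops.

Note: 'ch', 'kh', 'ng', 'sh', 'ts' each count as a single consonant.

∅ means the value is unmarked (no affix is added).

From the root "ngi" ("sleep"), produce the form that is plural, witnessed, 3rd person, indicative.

ngechshengbe

Attach evidentiality witnessed -e → ngie.
Attach number plural -och → ngieoch.
Attach mood indicative -sheng (after consonant 'ch') → ngieochsheng.
Attach person 3rd person -be → ngieochshengbe.
Apply vowel harmony: ngieochshengbe → ngieechshengbe.
Apply vowel deletion: ngieechshengbe → ngechshengbe.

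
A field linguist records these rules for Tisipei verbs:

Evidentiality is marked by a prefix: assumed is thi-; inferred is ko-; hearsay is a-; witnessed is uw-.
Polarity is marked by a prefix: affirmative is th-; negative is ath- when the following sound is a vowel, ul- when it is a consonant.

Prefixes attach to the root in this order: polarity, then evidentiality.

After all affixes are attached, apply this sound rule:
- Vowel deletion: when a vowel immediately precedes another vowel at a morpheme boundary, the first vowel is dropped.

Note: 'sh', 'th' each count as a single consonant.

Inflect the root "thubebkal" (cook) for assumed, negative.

Attach polarity negative ul- (before consonant 'th') → ulthubebkal.
Attach evidentiality assumed thi- → thiulthubebkal.
Apply vowel deletion: thiulthubebkal → thulthubebkal.

thulthubebkal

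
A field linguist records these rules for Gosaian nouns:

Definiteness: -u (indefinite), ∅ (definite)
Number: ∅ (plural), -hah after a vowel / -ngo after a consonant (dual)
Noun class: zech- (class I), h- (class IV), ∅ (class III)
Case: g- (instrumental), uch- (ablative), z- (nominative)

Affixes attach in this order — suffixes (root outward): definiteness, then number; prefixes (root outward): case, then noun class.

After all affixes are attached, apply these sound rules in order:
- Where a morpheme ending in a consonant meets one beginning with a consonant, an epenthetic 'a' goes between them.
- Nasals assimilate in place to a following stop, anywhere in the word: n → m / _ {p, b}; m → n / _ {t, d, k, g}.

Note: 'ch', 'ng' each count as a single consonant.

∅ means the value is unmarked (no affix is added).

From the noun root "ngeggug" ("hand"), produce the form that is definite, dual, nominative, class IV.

hazangeggugango

definiteness = definite: zero marking, form stays ngeggug.
Attach case nominative z- → zngeggug.
Attach noun class class IV h- → hzngeggug.
Attach number dual -ngo (after consonant 'g') → hzngeggugngo.
Apply epenthesis: hzngeggugngo → hazangeggugango.
Nasal assimilation: no change.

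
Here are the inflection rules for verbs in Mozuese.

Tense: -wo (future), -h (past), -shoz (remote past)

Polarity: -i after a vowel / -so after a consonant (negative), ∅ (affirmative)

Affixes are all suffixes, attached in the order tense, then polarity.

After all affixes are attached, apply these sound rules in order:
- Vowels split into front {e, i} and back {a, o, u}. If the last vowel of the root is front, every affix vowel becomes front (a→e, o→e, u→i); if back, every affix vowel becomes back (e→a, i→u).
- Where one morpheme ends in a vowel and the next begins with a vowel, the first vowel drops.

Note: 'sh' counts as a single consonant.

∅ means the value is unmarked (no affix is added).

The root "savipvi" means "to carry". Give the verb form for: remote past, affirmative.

savipvishez

Attach tense remote past -shoz → savipvishoz.
polarity = affirmative: zero marking, form stays savipvishoz.
Apply vowel harmony: savipvishoz → savipvishez.
Vowel deletion: no change.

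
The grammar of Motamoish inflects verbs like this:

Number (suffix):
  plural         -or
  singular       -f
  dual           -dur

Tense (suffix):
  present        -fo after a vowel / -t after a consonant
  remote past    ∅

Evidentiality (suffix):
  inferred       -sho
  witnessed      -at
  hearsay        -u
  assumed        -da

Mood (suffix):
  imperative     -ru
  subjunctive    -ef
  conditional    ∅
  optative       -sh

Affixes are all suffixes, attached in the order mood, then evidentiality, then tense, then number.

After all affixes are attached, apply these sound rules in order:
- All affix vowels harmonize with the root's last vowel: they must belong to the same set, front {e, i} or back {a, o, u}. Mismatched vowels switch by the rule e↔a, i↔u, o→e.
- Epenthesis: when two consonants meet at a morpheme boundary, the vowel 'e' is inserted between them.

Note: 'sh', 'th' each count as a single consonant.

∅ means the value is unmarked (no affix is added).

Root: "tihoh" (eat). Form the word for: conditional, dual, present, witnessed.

tihohatetedur

mood = conditional: zero marking, form stays tihoh.
Attach evidentiality witnessed -at → tihohat.
Attach tense present -t (after consonant 't') → tihohatt.
Attach number dual -dur → tihohattdur.
Vowel harmony: no change.
Apply epenthesis: tihohattdur → tihohatetedur.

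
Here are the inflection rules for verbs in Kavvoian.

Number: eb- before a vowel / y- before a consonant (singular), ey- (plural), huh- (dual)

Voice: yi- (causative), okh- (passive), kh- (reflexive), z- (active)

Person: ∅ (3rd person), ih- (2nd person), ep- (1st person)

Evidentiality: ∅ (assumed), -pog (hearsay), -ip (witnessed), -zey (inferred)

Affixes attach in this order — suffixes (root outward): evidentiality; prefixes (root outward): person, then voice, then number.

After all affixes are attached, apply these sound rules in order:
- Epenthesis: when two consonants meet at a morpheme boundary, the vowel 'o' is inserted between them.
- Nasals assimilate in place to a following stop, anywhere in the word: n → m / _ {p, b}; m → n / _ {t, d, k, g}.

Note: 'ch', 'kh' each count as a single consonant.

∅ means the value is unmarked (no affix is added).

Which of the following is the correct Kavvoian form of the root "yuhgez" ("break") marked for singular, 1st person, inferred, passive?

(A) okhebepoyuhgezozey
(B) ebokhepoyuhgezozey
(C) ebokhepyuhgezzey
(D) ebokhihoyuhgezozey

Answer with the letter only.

Attach person 1st person ep- → epyuhgez.
Attach voice passive okh- → okhepyuhgez.
Attach number singular eb- (before vowel 'o') → ebokhepyuhgez.
Attach evidentiality inferred -zey → ebokhepyuhgezzey.
Apply epenthesis: ebokhepyuhgezzey → ebokhepoyuhgezozey.
Nasal assimilation: no change.
So the correct form is ebokhepoyuhgezozey, option (B).
(C) ebokhepyuhgezzey is wrong: it fails to apply the sound rule(s).
(D) ebokhihoyuhgezozey is wrong: it uses 2nd person instead of 1st person for person.
(A) okhebepoyuhgezozey is wrong: it has the affixes in the wrong order.

B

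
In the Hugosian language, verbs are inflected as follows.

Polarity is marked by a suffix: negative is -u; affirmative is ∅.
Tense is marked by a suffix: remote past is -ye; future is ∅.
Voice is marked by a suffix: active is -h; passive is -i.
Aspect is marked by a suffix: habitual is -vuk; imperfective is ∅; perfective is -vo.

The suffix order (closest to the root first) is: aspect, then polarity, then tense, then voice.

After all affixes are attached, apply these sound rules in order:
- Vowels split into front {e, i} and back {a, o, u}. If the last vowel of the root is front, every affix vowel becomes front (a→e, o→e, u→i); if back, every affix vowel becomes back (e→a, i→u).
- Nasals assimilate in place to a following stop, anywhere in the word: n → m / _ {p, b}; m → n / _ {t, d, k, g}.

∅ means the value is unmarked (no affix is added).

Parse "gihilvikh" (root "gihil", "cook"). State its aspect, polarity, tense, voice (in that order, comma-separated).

habitual, affirmative, future, active

Segment: gihil-vuk-h.
aspect: -vuk → habitual.
polarity: ∅ → affirmative.
tense: ∅ → future.
voice: -h → active.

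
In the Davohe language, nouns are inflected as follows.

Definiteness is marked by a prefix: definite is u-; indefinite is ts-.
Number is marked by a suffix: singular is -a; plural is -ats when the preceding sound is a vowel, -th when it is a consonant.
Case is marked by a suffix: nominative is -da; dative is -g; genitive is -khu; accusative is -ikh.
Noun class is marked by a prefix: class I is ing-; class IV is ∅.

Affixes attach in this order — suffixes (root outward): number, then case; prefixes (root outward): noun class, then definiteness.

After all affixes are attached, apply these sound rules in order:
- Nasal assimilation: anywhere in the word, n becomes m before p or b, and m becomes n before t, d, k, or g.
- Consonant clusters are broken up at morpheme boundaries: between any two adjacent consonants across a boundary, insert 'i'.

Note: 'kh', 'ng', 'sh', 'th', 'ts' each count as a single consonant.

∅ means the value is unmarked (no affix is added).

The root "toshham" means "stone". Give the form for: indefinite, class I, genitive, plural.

Attach number plural -th (after consonant 'm') → toshhamth.
Attach noun class class I ing- → ingtoshhamth.
Attach case genitive -khu → ingtoshhamthkhu.
Attach definiteness indefinite ts- → tsingtoshhamthkhu.
Nasal assimilation: no change.
Apply epenthesis: tsingtoshhamthkhu → tsingitoshhamithikhu.

tsingitoshhamithikhu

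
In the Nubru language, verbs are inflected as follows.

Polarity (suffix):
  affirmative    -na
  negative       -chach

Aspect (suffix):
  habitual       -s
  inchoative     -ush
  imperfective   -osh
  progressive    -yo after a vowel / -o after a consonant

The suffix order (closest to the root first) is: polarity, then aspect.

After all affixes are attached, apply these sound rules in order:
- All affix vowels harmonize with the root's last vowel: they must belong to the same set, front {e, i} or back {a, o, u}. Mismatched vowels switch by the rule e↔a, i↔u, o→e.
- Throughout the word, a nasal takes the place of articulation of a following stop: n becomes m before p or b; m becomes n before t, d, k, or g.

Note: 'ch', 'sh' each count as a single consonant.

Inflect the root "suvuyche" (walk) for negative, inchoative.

Attach polarity negative -chach → suvuychechach.
Attach aspect inchoative -ush → suvuychechachush.
Apply vowel harmony: suvuychechachush → suvuychechechish.
Nasal assimilation: no change.

suvuychechechish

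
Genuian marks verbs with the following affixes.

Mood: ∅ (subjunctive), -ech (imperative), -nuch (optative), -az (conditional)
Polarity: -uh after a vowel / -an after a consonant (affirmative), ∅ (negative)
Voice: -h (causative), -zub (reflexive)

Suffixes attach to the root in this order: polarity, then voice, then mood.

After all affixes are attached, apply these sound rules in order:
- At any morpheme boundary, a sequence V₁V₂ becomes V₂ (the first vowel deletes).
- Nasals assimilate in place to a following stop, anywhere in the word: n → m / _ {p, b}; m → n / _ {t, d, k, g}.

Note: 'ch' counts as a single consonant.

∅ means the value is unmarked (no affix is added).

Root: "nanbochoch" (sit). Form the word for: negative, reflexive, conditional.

polarity = negative: zero marking, form stays nanbochoch.
Attach voice reflexive -zub → nanbochochzub.
Attach mood conditional -az → nanbochochzubaz.
Vowel deletion: no change.
Apply nasal assimilation: nanbochochzubaz → nambochochzubaz.

nambochochzubaz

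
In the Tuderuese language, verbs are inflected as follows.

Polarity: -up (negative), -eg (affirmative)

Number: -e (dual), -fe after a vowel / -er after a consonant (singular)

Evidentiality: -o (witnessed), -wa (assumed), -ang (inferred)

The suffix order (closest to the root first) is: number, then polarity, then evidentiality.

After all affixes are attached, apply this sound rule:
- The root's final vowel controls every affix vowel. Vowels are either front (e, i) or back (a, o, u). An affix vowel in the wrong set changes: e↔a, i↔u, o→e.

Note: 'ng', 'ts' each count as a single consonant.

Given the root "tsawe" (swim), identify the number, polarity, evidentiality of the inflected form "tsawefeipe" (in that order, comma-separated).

Segment: tsawe-fe-up-o.
number: -fe/er → singular.
polarity: -up → negative.
evidentiality: -o → witnessed.

singular, negative, witnessed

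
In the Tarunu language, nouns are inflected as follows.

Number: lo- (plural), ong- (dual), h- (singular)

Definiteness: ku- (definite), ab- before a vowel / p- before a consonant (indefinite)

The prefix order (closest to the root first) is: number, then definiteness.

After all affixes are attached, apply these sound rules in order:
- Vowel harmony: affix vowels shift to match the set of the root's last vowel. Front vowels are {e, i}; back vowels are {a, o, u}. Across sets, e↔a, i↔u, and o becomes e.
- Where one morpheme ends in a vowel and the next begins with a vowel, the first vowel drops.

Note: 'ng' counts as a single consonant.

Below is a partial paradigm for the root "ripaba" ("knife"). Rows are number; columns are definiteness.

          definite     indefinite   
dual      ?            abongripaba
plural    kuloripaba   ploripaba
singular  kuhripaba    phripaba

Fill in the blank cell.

Attach number dual ong- → ongripaba.
Attach definiteness definite ku- → kuongripaba.
Vowel harmony: no change.
Apply vowel deletion: kuongripaba → kongripaba.

kongripaba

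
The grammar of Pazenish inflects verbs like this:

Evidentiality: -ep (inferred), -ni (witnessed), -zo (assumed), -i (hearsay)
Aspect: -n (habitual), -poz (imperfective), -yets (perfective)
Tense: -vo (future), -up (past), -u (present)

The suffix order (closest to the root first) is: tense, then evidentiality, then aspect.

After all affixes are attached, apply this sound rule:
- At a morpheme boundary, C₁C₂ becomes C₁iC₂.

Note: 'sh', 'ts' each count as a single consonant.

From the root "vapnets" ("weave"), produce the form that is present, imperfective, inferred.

vapnetsuepipoz

Attach tense present -u → vapnetsu.
Attach evidentiality inferred -ep → vapnetsuep.
Attach aspect imperfective -poz → vapnetsueppoz.
Apply epenthesis: vapnetsueppoz → vapnetsuepipoz.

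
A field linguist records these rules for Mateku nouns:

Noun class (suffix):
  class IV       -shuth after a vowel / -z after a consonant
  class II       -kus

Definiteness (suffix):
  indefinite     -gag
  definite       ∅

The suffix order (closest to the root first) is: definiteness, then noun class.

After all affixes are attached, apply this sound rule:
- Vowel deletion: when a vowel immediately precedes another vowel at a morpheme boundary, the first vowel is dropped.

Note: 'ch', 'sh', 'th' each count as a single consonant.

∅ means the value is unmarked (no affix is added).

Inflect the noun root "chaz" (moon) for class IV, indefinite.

Attach definiteness indefinite -gag → chazgag.
Attach noun class class IV -z (after consonant 'g') → chazgagz.
Vowel deletion: no change.

chazgagz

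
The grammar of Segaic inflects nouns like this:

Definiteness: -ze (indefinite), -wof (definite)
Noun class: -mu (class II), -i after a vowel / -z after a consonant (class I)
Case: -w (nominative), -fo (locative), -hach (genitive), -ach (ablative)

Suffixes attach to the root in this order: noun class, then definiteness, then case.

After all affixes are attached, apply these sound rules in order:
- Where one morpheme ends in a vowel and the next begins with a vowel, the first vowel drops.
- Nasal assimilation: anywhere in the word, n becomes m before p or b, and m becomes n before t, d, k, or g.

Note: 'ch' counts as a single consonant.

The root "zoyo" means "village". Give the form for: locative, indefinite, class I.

Attach noun class class I -i (after vowel 'o') → zoyoi.
Attach definiteness indefinite -ze → zoyoize.
Attach case locative -fo → zoyoizefo.
Apply vowel deletion: zoyoizefo → zoyizefo.
Nasal assimilation: no change.

zoyizefo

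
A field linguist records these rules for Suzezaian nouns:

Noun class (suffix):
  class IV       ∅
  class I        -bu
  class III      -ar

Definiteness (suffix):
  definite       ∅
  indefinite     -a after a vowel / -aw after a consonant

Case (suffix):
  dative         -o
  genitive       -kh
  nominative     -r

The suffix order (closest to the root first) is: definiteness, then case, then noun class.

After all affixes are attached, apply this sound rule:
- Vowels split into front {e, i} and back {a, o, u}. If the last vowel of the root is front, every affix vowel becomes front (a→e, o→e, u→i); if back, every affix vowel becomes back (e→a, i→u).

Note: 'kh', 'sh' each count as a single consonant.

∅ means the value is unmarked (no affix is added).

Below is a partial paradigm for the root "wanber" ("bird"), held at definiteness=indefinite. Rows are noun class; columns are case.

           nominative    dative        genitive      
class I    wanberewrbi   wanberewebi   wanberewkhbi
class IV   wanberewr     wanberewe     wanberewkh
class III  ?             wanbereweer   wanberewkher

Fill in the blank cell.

Attach definiteness indefinite -aw (after consonant 'r') → wanberaw.
Attach case nominative -r → wanberawr.
Attach noun class class III -ar → wanberawrar.
Apply vowel harmony: wanberawrar → wanberewrer.

wanberewrer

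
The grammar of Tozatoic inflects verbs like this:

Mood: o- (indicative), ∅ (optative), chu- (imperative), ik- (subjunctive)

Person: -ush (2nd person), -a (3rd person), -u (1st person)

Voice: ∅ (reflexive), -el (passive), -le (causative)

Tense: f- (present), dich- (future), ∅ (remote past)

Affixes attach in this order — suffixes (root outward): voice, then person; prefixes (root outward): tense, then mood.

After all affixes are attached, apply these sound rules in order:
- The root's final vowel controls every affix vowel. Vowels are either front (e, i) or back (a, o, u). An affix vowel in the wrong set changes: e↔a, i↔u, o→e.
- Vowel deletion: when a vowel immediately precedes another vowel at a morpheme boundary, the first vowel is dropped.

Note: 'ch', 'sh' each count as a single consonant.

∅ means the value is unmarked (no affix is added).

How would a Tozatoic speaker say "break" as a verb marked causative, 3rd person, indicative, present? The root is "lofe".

eflofele

Attach voice causative -le → lofele.
Attach tense present f- → flofele.
Attach person 3rd person -a → flofelea.
Attach mood indicative o- → oflofelea.
Apply vowel harmony: oflofelea → eflofelee.
Apply vowel deletion: eflofelee → eflofele.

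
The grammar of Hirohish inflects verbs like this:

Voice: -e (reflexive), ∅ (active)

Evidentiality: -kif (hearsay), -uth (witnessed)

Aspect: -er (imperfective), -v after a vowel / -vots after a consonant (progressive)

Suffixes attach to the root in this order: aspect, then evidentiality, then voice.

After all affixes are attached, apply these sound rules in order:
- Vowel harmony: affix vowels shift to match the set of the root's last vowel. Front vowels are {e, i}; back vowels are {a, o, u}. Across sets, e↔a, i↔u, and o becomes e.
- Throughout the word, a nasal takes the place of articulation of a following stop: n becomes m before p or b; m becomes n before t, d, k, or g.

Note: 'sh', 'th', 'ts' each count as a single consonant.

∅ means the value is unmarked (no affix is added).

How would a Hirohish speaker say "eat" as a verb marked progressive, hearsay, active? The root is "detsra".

Attach aspect progressive -v (after vowel 'a') → detsrav.
Attach evidentiality hearsay -kif → detsravkif.
voice = active: zero marking, form stays detsravkif.
Apply vowel harmony: detsravkif → detsravkuf.
Nasal assimilation: no change.

detsravkuf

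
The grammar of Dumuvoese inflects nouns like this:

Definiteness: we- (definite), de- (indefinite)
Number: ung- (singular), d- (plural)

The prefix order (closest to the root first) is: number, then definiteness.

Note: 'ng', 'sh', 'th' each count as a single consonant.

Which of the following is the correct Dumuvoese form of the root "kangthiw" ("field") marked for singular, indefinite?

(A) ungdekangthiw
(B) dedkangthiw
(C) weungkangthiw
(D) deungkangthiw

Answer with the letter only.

D

Attach number singular ung- → ungkangthiw.
Attach definiteness indefinite de- → deungkangthiw.
So the correct form is deungkangthiw, option (D).
(C) weungkangthiw is wrong: it uses definite instead of indefinite for definiteness.
(A) ungdekangthiw is wrong: it has the affixes in the wrong order.
(B) dedkangthiw is wrong: it uses plural instead of singular for number.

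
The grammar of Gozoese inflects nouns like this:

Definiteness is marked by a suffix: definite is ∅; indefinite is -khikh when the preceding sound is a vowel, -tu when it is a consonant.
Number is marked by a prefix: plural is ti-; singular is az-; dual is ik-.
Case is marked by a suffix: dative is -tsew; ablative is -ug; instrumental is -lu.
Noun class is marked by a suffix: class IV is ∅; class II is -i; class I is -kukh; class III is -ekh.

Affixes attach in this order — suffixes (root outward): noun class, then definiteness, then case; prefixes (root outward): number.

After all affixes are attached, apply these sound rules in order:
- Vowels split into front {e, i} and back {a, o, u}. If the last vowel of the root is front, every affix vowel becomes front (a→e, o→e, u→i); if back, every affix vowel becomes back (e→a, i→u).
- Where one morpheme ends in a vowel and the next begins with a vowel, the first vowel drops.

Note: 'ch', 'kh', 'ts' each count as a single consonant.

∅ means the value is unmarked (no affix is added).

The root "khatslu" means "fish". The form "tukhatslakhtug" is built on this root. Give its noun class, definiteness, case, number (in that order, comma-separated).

Segment: ti-khatslu-ekh-tu-ug.
noun class: -ekh → class III.
definiteness: -khikh/tu → indefinite.
case: -ug → ablative.
number: ti- → plural.

class III, indefinite, ablative, plural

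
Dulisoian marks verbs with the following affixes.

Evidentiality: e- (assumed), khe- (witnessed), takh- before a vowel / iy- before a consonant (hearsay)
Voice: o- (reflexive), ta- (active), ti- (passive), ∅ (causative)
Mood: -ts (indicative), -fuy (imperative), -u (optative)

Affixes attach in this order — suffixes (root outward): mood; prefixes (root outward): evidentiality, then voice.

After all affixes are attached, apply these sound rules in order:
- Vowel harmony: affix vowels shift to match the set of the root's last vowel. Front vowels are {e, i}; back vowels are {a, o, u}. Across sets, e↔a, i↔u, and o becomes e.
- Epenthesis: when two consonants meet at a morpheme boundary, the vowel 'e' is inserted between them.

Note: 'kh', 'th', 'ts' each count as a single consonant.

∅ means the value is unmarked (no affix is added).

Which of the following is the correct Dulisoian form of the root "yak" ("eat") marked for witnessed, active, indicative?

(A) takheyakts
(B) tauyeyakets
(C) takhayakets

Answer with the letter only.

C

Attach evidentiality witnessed khe- → kheyak.
Attach voice active ta- → takheyak.
Attach mood indicative -ts → takheyakts.
Apply vowel harmony: takheyakts → takhayakts.
Apply epenthesis: takhayakts → takhayakets.
So the correct form is takhayakets, option (C).
(B) tauyeyakets is wrong: it uses hearsay instead of witnessed for evidentiality.
(A) takheyakts is wrong: it fails to apply the sound rule(s).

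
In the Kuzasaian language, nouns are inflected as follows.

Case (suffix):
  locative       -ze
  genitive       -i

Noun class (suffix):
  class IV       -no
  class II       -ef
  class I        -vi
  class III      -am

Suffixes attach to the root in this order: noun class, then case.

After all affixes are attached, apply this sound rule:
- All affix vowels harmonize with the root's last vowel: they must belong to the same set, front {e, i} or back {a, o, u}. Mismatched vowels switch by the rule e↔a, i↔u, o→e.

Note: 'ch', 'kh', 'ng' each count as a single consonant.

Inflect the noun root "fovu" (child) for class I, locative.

fovuvuza

Attach noun class class I -vi → fovuvi.
Attach case locative -ze → fovuvize.
Apply vowel harmony: fovuvize → fovuvuza.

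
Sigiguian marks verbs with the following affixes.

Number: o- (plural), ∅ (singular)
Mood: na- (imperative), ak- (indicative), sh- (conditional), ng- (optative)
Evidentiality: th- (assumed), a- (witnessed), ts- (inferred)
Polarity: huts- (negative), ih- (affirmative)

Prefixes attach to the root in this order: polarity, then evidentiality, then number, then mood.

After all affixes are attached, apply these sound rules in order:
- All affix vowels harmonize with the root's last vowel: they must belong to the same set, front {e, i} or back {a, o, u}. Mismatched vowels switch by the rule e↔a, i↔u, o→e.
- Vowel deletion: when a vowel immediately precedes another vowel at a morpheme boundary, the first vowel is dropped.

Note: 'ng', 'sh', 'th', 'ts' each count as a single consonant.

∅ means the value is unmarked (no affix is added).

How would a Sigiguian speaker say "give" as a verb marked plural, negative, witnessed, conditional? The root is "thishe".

Attach polarity negative huts- → hutsthishe.
Attach evidentiality witnessed a- → ahutsthishe.
Attach number plural o- → oahutsthishe.
Attach mood conditional sh- → shoahutsthishe.
Apply vowel harmony: shoahutsthishe → sheehitsthishe.
Apply vowel deletion: sheehitsthishe → shehitsthishe.

shehitsthishe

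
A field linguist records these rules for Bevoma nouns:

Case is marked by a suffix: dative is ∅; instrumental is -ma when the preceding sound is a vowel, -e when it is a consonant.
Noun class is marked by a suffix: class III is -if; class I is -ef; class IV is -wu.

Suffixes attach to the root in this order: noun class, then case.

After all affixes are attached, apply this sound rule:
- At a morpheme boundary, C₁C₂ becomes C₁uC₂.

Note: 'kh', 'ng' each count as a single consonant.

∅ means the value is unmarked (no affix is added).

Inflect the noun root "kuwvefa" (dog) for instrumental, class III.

Attach noun class class III -if → kuwvefaif.
Attach case instrumental -e (after consonant 'f') → kuwvefaife.
Epenthesis: no change.

kuwvefaife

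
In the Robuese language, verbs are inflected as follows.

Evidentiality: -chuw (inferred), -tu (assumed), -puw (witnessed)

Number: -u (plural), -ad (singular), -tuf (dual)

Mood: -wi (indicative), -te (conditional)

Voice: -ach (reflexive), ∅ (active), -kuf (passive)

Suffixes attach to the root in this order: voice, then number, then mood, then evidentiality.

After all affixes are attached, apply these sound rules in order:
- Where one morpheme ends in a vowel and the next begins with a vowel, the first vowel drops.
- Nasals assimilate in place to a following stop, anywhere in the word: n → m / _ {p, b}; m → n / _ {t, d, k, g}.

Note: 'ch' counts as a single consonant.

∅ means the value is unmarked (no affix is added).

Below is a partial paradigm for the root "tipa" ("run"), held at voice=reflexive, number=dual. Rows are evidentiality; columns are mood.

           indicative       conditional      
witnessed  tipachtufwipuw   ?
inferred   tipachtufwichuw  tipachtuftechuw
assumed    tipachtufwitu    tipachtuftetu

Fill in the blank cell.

tipachtuftepuw

Attach voice reflexive -ach → tipaach.
Attach number dual -tuf → tipaachtuf.
Attach mood conditional -te → tipaachtufte.
Attach evidentiality witnessed -puw → tipaachtuftepuw.
Apply vowel deletion: tipaachtuftepuw → tipachtuftepuw.
Nasal assimilation: no change.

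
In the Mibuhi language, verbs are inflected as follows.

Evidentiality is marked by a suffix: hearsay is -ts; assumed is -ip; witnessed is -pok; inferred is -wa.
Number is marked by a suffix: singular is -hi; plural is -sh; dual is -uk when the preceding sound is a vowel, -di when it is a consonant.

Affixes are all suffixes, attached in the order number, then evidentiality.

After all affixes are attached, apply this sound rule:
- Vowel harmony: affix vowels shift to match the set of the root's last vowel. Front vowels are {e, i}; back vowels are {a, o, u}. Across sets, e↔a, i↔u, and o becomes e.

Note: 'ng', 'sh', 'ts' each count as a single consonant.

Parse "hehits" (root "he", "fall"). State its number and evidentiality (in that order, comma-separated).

singular, hearsay

Segment: he-hi-ts.
number: -hi → singular.
evidentiality: -ts → hearsay.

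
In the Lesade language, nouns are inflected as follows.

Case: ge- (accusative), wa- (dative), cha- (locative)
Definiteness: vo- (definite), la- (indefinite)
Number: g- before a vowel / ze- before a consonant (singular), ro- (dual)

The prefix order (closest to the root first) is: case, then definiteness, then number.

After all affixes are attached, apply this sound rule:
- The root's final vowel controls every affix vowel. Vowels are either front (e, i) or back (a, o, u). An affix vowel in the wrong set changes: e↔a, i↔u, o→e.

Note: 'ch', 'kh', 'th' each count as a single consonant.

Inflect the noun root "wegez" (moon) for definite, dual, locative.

revechewegez

Attach case locative cha- → chawegez.
Attach definiteness definite vo- → vochawegez.
Attach number dual ro- → rovochawegez.
Apply vowel harmony: rovochawegez → revechewegez.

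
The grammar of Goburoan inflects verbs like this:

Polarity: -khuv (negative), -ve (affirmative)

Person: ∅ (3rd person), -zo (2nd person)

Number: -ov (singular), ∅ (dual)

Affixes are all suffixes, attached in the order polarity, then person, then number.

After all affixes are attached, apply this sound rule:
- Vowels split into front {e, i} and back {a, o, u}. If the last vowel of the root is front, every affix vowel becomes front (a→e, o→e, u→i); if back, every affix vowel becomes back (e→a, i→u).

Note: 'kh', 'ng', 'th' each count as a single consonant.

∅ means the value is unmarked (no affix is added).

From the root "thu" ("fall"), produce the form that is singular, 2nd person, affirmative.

Attach polarity affirmative -ve → thuve.
Attach person 2nd person -zo → thuvezo.
Attach number singular -ov → thuvezoov.
Apply vowel harmony: thuvezoov → thuvazoov.

thuvazoov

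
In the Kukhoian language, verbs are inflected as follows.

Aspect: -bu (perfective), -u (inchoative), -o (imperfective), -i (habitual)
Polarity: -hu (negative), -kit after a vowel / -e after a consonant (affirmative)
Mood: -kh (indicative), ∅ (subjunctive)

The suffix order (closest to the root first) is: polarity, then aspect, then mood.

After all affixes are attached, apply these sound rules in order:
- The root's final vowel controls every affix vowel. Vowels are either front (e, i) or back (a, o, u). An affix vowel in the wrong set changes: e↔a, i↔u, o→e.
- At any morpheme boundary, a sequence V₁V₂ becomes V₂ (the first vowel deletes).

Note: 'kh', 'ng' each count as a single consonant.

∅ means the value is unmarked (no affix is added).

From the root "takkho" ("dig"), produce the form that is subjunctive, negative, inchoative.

Attach polarity negative -hu → takkhohu.
Attach aspect inchoative -u → takkhohuu.
mood = subjunctive: zero marking, form stays takkhohuu.
Vowel harmony: no change.
Apply vowel deletion: takkhohuu → takkhohu.

takkhohu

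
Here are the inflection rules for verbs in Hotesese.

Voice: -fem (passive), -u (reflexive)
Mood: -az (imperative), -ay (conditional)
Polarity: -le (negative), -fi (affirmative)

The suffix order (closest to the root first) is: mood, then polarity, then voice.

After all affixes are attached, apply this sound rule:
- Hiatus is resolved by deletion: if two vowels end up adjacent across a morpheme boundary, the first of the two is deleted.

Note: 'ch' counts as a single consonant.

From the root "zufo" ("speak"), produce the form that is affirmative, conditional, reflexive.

zufayfu

Attach mood conditional -ay → zufoay.
Attach polarity affirmative -fi → zufoayfi.
Attach voice reflexive -u → zufoayfiu.
Apply vowel deletion: zufoayfiu → zufayfu.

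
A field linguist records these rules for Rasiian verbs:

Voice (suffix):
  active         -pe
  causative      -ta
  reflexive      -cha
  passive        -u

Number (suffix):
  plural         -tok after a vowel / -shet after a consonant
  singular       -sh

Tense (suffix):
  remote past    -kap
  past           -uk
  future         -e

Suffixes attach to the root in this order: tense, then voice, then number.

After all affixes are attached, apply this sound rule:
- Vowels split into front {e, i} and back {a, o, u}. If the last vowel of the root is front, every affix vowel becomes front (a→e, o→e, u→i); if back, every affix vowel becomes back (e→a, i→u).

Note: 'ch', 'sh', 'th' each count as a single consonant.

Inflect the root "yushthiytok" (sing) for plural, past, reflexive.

Attach tense past -uk → yushthiytokuk.
Attach voice reflexive -cha → yushthiytokukcha.
Attach number plural -tok (after vowel 'a') → yushthiytokukchatok.
Vowel harmony: no change.

yushthiytokukchatok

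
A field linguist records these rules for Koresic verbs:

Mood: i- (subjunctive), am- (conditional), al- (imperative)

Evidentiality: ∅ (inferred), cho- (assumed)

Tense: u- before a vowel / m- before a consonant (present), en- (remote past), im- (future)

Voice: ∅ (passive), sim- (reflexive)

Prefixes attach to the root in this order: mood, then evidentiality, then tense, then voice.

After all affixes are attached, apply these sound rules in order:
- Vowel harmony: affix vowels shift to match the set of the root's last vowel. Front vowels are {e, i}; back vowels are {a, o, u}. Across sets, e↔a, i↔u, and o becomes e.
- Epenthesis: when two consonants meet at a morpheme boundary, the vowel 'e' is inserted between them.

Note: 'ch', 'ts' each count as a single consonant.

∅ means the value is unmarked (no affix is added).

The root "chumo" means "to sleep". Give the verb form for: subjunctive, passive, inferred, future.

Attach mood subjunctive i- → ichumo.
evidentiality = inferred: zero marking, form stays ichumo.
Attach tense future im- → imichumo.
voice = passive: zero marking, form stays imichumo.
Apply vowel harmony: imichumo → umuchumo.
Epenthesis: no change.

umuchumo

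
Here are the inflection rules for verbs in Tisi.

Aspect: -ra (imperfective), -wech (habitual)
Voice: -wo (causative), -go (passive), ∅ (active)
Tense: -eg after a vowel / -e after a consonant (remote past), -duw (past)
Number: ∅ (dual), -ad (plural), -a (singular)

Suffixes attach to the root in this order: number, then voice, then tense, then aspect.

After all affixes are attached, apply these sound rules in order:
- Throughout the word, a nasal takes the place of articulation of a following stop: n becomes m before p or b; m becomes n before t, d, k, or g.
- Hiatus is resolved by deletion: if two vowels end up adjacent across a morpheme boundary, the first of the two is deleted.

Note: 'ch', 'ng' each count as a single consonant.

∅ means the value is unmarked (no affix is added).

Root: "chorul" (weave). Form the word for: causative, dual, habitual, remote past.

chorulwegwech

number = dual: zero marking, form stays chorul.
Attach voice causative -wo → chorulwo.
Attach tense remote past -eg (after vowel 'o') → chorulwoeg.
Attach aspect habitual -wech → chorulwoegwech.
Nasal assimilation: no change.
Apply vowel deletion: chorulwoegwech → chorulwegwech.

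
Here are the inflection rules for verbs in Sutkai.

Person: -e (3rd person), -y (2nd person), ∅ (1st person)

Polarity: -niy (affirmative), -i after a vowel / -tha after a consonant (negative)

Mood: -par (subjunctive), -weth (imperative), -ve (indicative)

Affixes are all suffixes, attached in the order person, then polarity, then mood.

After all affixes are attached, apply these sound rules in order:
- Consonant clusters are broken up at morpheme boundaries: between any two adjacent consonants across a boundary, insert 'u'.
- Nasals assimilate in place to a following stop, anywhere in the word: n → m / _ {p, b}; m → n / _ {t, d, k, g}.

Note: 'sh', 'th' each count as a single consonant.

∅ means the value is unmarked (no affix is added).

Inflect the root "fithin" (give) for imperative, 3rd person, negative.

Attach person 3rd person -e → fithine.
Attach polarity negative -i (after vowel 'e') → fithinei.
Attach mood imperative -weth → fithineiweth.
Epenthesis: no change.
Nasal assimilation: no change.

fithineiweth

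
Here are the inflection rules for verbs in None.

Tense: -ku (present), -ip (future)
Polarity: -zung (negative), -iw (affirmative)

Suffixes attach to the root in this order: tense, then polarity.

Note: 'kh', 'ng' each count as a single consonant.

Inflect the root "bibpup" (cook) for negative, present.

bibpupkuzung

Attach tense present -ku → bibpupku.
Attach polarity negative -zung → bibpupkuzung.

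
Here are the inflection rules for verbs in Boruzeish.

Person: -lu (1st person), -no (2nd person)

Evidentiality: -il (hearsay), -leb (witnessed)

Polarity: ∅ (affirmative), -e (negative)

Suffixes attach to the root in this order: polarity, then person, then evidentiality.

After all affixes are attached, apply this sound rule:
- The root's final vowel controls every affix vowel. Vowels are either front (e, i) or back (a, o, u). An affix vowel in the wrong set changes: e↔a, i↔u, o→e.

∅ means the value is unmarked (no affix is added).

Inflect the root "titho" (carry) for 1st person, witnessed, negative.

tithoalulab

Attach polarity negative -e → tithoe.
Attach person 1st person -lu → tithoelu.
Attach evidentiality witnessed -leb → tithoeluleb.
Apply vowel harmony: tithoeluleb → tithoalulab.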